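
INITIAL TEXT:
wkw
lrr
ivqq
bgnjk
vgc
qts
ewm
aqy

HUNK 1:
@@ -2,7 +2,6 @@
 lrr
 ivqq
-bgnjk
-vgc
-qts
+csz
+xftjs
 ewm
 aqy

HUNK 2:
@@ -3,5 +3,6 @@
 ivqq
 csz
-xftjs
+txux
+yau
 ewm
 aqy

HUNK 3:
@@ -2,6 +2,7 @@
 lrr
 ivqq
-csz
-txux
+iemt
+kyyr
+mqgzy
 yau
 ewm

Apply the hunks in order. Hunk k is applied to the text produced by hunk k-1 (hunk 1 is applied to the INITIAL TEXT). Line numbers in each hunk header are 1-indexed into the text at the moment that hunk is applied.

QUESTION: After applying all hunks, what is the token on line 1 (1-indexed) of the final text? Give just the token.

Answer: wkw

Derivation:
Hunk 1: at line 2 remove [bgnjk,vgc,qts] add [csz,xftjs] -> 7 lines: wkw lrr ivqq csz xftjs ewm aqy
Hunk 2: at line 3 remove [xftjs] add [txux,yau] -> 8 lines: wkw lrr ivqq csz txux yau ewm aqy
Hunk 3: at line 2 remove [csz,txux] add [iemt,kyyr,mqgzy] -> 9 lines: wkw lrr ivqq iemt kyyr mqgzy yau ewm aqy
Final line 1: wkw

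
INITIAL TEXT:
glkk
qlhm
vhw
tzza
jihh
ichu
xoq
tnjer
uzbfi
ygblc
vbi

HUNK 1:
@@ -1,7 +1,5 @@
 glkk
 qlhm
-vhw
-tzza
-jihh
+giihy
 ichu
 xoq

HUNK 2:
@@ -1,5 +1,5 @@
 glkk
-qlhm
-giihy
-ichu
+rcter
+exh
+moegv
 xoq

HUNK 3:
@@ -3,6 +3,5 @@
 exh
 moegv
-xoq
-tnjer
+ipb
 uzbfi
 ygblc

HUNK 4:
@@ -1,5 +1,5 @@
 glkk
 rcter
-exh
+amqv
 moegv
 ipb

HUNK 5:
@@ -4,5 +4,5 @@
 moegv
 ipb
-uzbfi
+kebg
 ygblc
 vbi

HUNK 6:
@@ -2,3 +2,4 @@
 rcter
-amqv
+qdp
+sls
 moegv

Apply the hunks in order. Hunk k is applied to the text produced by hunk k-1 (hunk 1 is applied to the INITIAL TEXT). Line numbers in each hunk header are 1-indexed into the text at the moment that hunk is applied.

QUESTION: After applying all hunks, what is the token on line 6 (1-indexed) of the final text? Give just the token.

Answer: ipb

Derivation:
Hunk 1: at line 1 remove [vhw,tzza,jihh] add [giihy] -> 9 lines: glkk qlhm giihy ichu xoq tnjer uzbfi ygblc vbi
Hunk 2: at line 1 remove [qlhm,giihy,ichu] add [rcter,exh,moegv] -> 9 lines: glkk rcter exh moegv xoq tnjer uzbfi ygblc vbi
Hunk 3: at line 3 remove [xoq,tnjer] add [ipb] -> 8 lines: glkk rcter exh moegv ipb uzbfi ygblc vbi
Hunk 4: at line 1 remove [exh] add [amqv] -> 8 lines: glkk rcter amqv moegv ipb uzbfi ygblc vbi
Hunk 5: at line 4 remove [uzbfi] add [kebg] -> 8 lines: glkk rcter amqv moegv ipb kebg ygblc vbi
Hunk 6: at line 2 remove [amqv] add [qdp,sls] -> 9 lines: glkk rcter qdp sls moegv ipb kebg ygblc vbi
Final line 6: ipb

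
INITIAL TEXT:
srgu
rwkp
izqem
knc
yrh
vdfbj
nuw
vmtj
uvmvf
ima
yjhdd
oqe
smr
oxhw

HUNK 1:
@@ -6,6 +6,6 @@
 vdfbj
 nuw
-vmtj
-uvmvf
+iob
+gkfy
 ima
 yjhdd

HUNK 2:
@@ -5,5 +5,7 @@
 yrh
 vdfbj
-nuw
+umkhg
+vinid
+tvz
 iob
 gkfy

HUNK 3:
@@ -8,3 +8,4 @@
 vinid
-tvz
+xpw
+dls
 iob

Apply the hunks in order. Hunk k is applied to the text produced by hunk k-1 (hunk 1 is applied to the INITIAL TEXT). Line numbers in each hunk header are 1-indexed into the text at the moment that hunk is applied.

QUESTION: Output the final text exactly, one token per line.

Answer: srgu
rwkp
izqem
knc
yrh
vdfbj
umkhg
vinid
xpw
dls
iob
gkfy
ima
yjhdd
oqe
smr
oxhw

Derivation:
Hunk 1: at line 6 remove [vmtj,uvmvf] add [iob,gkfy] -> 14 lines: srgu rwkp izqem knc yrh vdfbj nuw iob gkfy ima yjhdd oqe smr oxhw
Hunk 2: at line 5 remove [nuw] add [umkhg,vinid,tvz] -> 16 lines: srgu rwkp izqem knc yrh vdfbj umkhg vinid tvz iob gkfy ima yjhdd oqe smr oxhw
Hunk 3: at line 8 remove [tvz] add [xpw,dls] -> 17 lines: srgu rwkp izqem knc yrh vdfbj umkhg vinid xpw dls iob gkfy ima yjhdd oqe smr oxhw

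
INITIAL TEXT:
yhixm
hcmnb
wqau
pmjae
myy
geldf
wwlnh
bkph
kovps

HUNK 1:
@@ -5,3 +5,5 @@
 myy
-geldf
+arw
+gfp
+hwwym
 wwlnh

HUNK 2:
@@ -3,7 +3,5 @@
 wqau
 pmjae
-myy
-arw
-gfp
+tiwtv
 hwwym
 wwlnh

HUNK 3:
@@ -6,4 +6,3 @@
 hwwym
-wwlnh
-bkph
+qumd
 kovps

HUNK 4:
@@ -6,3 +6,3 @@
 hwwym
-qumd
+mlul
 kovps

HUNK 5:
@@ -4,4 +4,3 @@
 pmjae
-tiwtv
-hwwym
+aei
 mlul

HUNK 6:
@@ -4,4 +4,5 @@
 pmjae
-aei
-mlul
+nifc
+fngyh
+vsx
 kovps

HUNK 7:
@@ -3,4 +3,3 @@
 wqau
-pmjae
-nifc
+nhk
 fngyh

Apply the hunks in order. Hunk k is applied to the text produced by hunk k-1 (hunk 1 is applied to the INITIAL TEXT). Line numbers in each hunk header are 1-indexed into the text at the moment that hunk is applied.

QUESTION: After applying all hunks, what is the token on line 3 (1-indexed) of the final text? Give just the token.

Hunk 1: at line 5 remove [geldf] add [arw,gfp,hwwym] -> 11 lines: yhixm hcmnb wqau pmjae myy arw gfp hwwym wwlnh bkph kovps
Hunk 2: at line 3 remove [myy,arw,gfp] add [tiwtv] -> 9 lines: yhixm hcmnb wqau pmjae tiwtv hwwym wwlnh bkph kovps
Hunk 3: at line 6 remove [wwlnh,bkph] add [qumd] -> 8 lines: yhixm hcmnb wqau pmjae tiwtv hwwym qumd kovps
Hunk 4: at line 6 remove [qumd] add [mlul] -> 8 lines: yhixm hcmnb wqau pmjae tiwtv hwwym mlul kovps
Hunk 5: at line 4 remove [tiwtv,hwwym] add [aei] -> 7 lines: yhixm hcmnb wqau pmjae aei mlul kovps
Hunk 6: at line 4 remove [aei,mlul] add [nifc,fngyh,vsx] -> 8 lines: yhixm hcmnb wqau pmjae nifc fngyh vsx kovps
Hunk 7: at line 3 remove [pmjae,nifc] add [nhk] -> 7 lines: yhixm hcmnb wqau nhk fngyh vsx kovps
Final line 3: wqau

Answer: wqau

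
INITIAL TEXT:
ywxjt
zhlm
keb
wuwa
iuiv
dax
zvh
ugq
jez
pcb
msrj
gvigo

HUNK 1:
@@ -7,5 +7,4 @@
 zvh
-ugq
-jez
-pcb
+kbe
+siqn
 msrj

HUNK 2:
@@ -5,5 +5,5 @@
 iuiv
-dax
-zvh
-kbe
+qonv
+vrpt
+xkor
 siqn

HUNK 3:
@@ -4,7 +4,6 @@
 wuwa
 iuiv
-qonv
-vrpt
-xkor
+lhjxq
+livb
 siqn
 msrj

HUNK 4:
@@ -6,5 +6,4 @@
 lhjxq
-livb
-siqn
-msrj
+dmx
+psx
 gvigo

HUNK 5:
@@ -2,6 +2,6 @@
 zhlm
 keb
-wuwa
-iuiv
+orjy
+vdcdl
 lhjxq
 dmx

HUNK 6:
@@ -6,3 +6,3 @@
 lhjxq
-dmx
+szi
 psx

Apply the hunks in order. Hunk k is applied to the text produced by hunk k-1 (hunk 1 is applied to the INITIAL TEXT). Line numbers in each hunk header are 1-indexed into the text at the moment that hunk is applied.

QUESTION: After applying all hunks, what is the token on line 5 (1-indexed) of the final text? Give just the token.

Answer: vdcdl

Derivation:
Hunk 1: at line 7 remove [ugq,jez,pcb] add [kbe,siqn] -> 11 lines: ywxjt zhlm keb wuwa iuiv dax zvh kbe siqn msrj gvigo
Hunk 2: at line 5 remove [dax,zvh,kbe] add [qonv,vrpt,xkor] -> 11 lines: ywxjt zhlm keb wuwa iuiv qonv vrpt xkor siqn msrj gvigo
Hunk 3: at line 4 remove [qonv,vrpt,xkor] add [lhjxq,livb] -> 10 lines: ywxjt zhlm keb wuwa iuiv lhjxq livb siqn msrj gvigo
Hunk 4: at line 6 remove [livb,siqn,msrj] add [dmx,psx] -> 9 lines: ywxjt zhlm keb wuwa iuiv lhjxq dmx psx gvigo
Hunk 5: at line 2 remove [wuwa,iuiv] add [orjy,vdcdl] -> 9 lines: ywxjt zhlm keb orjy vdcdl lhjxq dmx psx gvigo
Hunk 6: at line 6 remove [dmx] add [szi] -> 9 lines: ywxjt zhlm keb orjy vdcdl lhjxq szi psx gvigo
Final line 5: vdcdl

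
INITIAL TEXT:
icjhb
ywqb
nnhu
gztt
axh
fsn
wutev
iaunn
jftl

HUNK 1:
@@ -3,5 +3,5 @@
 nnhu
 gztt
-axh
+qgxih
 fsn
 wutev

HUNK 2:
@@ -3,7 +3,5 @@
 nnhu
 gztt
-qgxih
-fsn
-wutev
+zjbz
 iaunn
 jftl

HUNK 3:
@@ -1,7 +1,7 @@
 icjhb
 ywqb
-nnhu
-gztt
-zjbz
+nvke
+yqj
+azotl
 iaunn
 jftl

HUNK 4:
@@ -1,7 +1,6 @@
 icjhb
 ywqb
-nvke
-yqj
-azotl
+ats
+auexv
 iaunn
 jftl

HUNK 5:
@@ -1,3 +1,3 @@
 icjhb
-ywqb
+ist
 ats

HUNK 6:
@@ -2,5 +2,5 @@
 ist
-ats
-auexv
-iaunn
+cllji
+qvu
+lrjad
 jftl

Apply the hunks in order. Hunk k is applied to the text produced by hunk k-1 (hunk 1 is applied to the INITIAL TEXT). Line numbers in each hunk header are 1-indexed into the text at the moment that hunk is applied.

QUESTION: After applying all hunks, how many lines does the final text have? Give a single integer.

Answer: 6

Derivation:
Hunk 1: at line 3 remove [axh] add [qgxih] -> 9 lines: icjhb ywqb nnhu gztt qgxih fsn wutev iaunn jftl
Hunk 2: at line 3 remove [qgxih,fsn,wutev] add [zjbz] -> 7 lines: icjhb ywqb nnhu gztt zjbz iaunn jftl
Hunk 3: at line 1 remove [nnhu,gztt,zjbz] add [nvke,yqj,azotl] -> 7 lines: icjhb ywqb nvke yqj azotl iaunn jftl
Hunk 4: at line 1 remove [nvke,yqj,azotl] add [ats,auexv] -> 6 lines: icjhb ywqb ats auexv iaunn jftl
Hunk 5: at line 1 remove [ywqb] add [ist] -> 6 lines: icjhb ist ats auexv iaunn jftl
Hunk 6: at line 2 remove [ats,auexv,iaunn] add [cllji,qvu,lrjad] -> 6 lines: icjhb ist cllji qvu lrjad jftl
Final line count: 6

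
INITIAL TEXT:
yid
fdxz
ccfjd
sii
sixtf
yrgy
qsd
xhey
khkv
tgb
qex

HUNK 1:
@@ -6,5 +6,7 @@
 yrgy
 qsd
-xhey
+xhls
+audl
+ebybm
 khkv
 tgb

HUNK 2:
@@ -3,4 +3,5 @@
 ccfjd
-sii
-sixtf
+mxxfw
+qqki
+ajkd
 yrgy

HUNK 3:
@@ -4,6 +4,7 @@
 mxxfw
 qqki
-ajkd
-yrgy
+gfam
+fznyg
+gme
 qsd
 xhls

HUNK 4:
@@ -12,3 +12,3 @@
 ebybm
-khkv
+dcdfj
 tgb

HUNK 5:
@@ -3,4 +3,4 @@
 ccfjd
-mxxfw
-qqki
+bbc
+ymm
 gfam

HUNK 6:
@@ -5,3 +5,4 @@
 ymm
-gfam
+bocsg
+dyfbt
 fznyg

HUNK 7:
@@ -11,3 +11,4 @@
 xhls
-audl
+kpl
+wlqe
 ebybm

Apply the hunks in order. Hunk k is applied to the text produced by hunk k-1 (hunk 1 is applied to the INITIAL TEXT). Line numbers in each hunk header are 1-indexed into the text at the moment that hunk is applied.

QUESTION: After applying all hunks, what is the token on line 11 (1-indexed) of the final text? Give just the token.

Answer: xhls

Derivation:
Hunk 1: at line 6 remove [xhey] add [xhls,audl,ebybm] -> 13 lines: yid fdxz ccfjd sii sixtf yrgy qsd xhls audl ebybm khkv tgb qex
Hunk 2: at line 3 remove [sii,sixtf] add [mxxfw,qqki,ajkd] -> 14 lines: yid fdxz ccfjd mxxfw qqki ajkd yrgy qsd xhls audl ebybm khkv tgb qex
Hunk 3: at line 4 remove [ajkd,yrgy] add [gfam,fznyg,gme] -> 15 lines: yid fdxz ccfjd mxxfw qqki gfam fznyg gme qsd xhls audl ebybm khkv tgb qex
Hunk 4: at line 12 remove [khkv] add [dcdfj] -> 15 lines: yid fdxz ccfjd mxxfw qqki gfam fznyg gme qsd xhls audl ebybm dcdfj tgb qex
Hunk 5: at line 3 remove [mxxfw,qqki] add [bbc,ymm] -> 15 lines: yid fdxz ccfjd bbc ymm gfam fznyg gme qsd xhls audl ebybm dcdfj tgb qex
Hunk 6: at line 5 remove [gfam] add [bocsg,dyfbt] -> 16 lines: yid fdxz ccfjd bbc ymm bocsg dyfbt fznyg gme qsd xhls audl ebybm dcdfj tgb qex
Hunk 7: at line 11 remove [audl] add [kpl,wlqe] -> 17 lines: yid fdxz ccfjd bbc ymm bocsg dyfbt fznyg gme qsd xhls kpl wlqe ebybm dcdfj tgb qex
Final line 11: xhls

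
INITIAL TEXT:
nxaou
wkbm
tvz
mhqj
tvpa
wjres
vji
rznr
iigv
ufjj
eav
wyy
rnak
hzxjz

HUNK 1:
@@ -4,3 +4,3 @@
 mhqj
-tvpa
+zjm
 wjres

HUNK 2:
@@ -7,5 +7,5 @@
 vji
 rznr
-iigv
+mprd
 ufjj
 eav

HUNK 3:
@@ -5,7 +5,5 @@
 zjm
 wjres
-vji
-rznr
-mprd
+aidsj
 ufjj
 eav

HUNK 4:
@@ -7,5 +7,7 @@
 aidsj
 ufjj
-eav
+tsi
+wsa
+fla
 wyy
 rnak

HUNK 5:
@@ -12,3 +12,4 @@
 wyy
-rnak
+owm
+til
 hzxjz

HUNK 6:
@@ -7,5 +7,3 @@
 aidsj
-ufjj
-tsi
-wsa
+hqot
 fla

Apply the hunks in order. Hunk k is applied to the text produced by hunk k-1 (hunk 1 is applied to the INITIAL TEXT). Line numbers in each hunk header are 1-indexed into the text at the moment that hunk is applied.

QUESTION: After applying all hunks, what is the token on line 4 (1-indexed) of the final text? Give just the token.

Hunk 1: at line 4 remove [tvpa] add [zjm] -> 14 lines: nxaou wkbm tvz mhqj zjm wjres vji rznr iigv ufjj eav wyy rnak hzxjz
Hunk 2: at line 7 remove [iigv] add [mprd] -> 14 lines: nxaou wkbm tvz mhqj zjm wjres vji rznr mprd ufjj eav wyy rnak hzxjz
Hunk 3: at line 5 remove [vji,rznr,mprd] add [aidsj] -> 12 lines: nxaou wkbm tvz mhqj zjm wjres aidsj ufjj eav wyy rnak hzxjz
Hunk 4: at line 7 remove [eav] add [tsi,wsa,fla] -> 14 lines: nxaou wkbm tvz mhqj zjm wjres aidsj ufjj tsi wsa fla wyy rnak hzxjz
Hunk 5: at line 12 remove [rnak] add [owm,til] -> 15 lines: nxaou wkbm tvz mhqj zjm wjres aidsj ufjj tsi wsa fla wyy owm til hzxjz
Hunk 6: at line 7 remove [ufjj,tsi,wsa] add [hqot] -> 13 lines: nxaou wkbm tvz mhqj zjm wjres aidsj hqot fla wyy owm til hzxjz
Final line 4: mhqj

Answer: mhqj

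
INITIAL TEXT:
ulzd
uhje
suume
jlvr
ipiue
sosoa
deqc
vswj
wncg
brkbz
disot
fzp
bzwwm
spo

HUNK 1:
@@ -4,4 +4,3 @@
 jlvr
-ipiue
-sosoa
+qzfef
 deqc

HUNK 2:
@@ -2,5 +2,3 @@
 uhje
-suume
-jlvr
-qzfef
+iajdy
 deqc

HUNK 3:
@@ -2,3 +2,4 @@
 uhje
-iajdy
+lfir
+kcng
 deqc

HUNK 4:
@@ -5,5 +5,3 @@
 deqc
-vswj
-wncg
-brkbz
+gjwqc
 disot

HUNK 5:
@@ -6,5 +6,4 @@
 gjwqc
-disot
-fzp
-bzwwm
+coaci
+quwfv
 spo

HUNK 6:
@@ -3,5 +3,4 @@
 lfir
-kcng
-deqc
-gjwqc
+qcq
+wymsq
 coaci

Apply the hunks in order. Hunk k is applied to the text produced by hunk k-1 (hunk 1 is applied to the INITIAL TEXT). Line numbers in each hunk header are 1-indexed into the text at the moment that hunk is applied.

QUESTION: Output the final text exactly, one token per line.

Answer: ulzd
uhje
lfir
qcq
wymsq
coaci
quwfv
spo

Derivation:
Hunk 1: at line 4 remove [ipiue,sosoa] add [qzfef] -> 13 lines: ulzd uhje suume jlvr qzfef deqc vswj wncg brkbz disot fzp bzwwm spo
Hunk 2: at line 2 remove [suume,jlvr,qzfef] add [iajdy] -> 11 lines: ulzd uhje iajdy deqc vswj wncg brkbz disot fzp bzwwm spo
Hunk 3: at line 2 remove [iajdy] add [lfir,kcng] -> 12 lines: ulzd uhje lfir kcng deqc vswj wncg brkbz disot fzp bzwwm spo
Hunk 4: at line 5 remove [vswj,wncg,brkbz] add [gjwqc] -> 10 lines: ulzd uhje lfir kcng deqc gjwqc disot fzp bzwwm spo
Hunk 5: at line 6 remove [disot,fzp,bzwwm] add [coaci,quwfv] -> 9 lines: ulzd uhje lfir kcng deqc gjwqc coaci quwfv spo
Hunk 6: at line 3 remove [kcng,deqc,gjwqc] add [qcq,wymsq] -> 8 lines: ulzd uhje lfir qcq wymsq coaci quwfv spo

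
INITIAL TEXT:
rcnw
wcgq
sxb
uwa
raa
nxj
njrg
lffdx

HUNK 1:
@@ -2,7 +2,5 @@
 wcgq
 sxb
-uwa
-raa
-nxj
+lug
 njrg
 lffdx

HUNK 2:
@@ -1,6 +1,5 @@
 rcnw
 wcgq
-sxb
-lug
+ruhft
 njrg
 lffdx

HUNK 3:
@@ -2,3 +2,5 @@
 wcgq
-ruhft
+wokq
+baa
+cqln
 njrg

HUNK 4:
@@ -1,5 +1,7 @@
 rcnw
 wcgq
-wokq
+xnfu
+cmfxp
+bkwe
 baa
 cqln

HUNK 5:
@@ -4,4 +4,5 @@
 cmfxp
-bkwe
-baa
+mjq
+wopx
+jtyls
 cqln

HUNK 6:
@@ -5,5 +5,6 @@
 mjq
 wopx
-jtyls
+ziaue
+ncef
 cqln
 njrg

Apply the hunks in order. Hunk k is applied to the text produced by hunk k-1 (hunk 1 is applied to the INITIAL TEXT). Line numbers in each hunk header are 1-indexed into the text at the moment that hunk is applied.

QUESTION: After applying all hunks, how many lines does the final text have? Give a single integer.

Answer: 11

Derivation:
Hunk 1: at line 2 remove [uwa,raa,nxj] add [lug] -> 6 lines: rcnw wcgq sxb lug njrg lffdx
Hunk 2: at line 1 remove [sxb,lug] add [ruhft] -> 5 lines: rcnw wcgq ruhft njrg lffdx
Hunk 3: at line 2 remove [ruhft] add [wokq,baa,cqln] -> 7 lines: rcnw wcgq wokq baa cqln njrg lffdx
Hunk 4: at line 1 remove [wokq] add [xnfu,cmfxp,bkwe] -> 9 lines: rcnw wcgq xnfu cmfxp bkwe baa cqln njrg lffdx
Hunk 5: at line 4 remove [bkwe,baa] add [mjq,wopx,jtyls] -> 10 lines: rcnw wcgq xnfu cmfxp mjq wopx jtyls cqln njrg lffdx
Hunk 6: at line 5 remove [jtyls] add [ziaue,ncef] -> 11 lines: rcnw wcgq xnfu cmfxp mjq wopx ziaue ncef cqln njrg lffdx
Final line count: 11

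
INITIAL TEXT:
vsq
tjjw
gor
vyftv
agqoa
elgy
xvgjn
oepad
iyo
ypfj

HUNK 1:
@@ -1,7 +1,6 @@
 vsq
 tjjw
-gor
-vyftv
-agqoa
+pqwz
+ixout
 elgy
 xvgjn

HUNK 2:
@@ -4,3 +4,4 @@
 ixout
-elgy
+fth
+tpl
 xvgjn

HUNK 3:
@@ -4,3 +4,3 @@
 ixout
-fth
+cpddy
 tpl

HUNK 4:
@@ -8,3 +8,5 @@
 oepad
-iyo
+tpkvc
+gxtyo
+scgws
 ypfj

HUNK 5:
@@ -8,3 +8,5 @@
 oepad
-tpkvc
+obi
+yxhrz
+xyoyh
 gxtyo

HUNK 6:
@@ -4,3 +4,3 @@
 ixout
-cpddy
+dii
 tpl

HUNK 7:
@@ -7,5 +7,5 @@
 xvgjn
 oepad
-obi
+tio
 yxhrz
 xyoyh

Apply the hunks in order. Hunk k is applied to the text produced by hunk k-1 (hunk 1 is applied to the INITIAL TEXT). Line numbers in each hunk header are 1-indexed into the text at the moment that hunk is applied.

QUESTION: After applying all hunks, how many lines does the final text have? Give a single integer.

Answer: 14

Derivation:
Hunk 1: at line 1 remove [gor,vyftv,agqoa] add [pqwz,ixout] -> 9 lines: vsq tjjw pqwz ixout elgy xvgjn oepad iyo ypfj
Hunk 2: at line 4 remove [elgy] add [fth,tpl] -> 10 lines: vsq tjjw pqwz ixout fth tpl xvgjn oepad iyo ypfj
Hunk 3: at line 4 remove [fth] add [cpddy] -> 10 lines: vsq tjjw pqwz ixout cpddy tpl xvgjn oepad iyo ypfj
Hunk 4: at line 8 remove [iyo] add [tpkvc,gxtyo,scgws] -> 12 lines: vsq tjjw pqwz ixout cpddy tpl xvgjn oepad tpkvc gxtyo scgws ypfj
Hunk 5: at line 8 remove [tpkvc] add [obi,yxhrz,xyoyh] -> 14 lines: vsq tjjw pqwz ixout cpddy tpl xvgjn oepad obi yxhrz xyoyh gxtyo scgws ypfj
Hunk 6: at line 4 remove [cpddy] add [dii] -> 14 lines: vsq tjjw pqwz ixout dii tpl xvgjn oepad obi yxhrz xyoyh gxtyo scgws ypfj
Hunk 7: at line 7 remove [obi] add [tio] -> 14 lines: vsq tjjw pqwz ixout dii tpl xvgjn oepad tio yxhrz xyoyh gxtyo scgws ypfj
Final line count: 14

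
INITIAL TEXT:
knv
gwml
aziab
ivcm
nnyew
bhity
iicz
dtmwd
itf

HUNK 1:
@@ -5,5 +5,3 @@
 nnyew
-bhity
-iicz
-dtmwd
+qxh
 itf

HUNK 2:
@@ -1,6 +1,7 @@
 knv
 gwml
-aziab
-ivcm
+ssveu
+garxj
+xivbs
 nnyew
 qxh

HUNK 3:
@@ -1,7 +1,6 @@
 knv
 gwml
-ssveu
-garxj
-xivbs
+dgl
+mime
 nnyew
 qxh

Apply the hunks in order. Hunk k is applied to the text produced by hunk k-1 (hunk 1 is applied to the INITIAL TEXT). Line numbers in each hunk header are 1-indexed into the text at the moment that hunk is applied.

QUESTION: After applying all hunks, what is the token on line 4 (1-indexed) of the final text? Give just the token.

Answer: mime

Derivation:
Hunk 1: at line 5 remove [bhity,iicz,dtmwd] add [qxh] -> 7 lines: knv gwml aziab ivcm nnyew qxh itf
Hunk 2: at line 1 remove [aziab,ivcm] add [ssveu,garxj,xivbs] -> 8 lines: knv gwml ssveu garxj xivbs nnyew qxh itf
Hunk 3: at line 1 remove [ssveu,garxj,xivbs] add [dgl,mime] -> 7 lines: knv gwml dgl mime nnyew qxh itf
Final line 4: mime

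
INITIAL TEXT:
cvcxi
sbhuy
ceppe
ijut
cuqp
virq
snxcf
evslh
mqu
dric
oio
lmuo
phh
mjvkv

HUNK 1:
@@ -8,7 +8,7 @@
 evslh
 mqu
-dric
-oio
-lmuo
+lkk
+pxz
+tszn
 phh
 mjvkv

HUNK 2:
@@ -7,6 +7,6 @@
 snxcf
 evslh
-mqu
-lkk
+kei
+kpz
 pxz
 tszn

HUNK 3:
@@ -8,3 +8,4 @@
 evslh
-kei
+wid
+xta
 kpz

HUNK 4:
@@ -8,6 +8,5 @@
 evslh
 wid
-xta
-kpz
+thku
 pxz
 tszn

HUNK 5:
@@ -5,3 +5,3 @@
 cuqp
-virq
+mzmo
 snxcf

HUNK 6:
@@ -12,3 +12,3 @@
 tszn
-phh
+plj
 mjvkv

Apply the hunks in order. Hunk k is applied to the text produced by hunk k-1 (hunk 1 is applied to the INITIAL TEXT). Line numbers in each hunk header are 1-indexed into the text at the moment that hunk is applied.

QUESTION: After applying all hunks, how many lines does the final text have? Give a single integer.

Answer: 14

Derivation:
Hunk 1: at line 8 remove [dric,oio,lmuo] add [lkk,pxz,tszn] -> 14 lines: cvcxi sbhuy ceppe ijut cuqp virq snxcf evslh mqu lkk pxz tszn phh mjvkv
Hunk 2: at line 7 remove [mqu,lkk] add [kei,kpz] -> 14 lines: cvcxi sbhuy ceppe ijut cuqp virq snxcf evslh kei kpz pxz tszn phh mjvkv
Hunk 3: at line 8 remove [kei] add [wid,xta] -> 15 lines: cvcxi sbhuy ceppe ijut cuqp virq snxcf evslh wid xta kpz pxz tszn phh mjvkv
Hunk 4: at line 8 remove [xta,kpz] add [thku] -> 14 lines: cvcxi sbhuy ceppe ijut cuqp virq snxcf evslh wid thku pxz tszn phh mjvkv
Hunk 5: at line 5 remove [virq] add [mzmo] -> 14 lines: cvcxi sbhuy ceppe ijut cuqp mzmo snxcf evslh wid thku pxz tszn phh mjvkv
Hunk 6: at line 12 remove [phh] add [plj] -> 14 lines: cvcxi sbhuy ceppe ijut cuqp mzmo snxcf evslh wid thku pxz tszn plj mjvkv
Final line count: 14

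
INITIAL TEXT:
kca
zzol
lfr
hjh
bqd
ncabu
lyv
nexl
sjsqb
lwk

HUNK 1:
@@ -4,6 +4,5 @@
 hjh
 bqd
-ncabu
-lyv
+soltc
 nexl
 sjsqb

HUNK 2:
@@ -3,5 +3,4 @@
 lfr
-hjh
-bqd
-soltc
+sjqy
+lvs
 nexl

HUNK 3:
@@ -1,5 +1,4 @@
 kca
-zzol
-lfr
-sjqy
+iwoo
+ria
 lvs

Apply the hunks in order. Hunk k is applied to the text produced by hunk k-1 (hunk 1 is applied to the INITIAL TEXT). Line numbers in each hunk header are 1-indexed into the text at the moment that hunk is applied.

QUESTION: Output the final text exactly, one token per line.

Answer: kca
iwoo
ria
lvs
nexl
sjsqb
lwk

Derivation:
Hunk 1: at line 4 remove [ncabu,lyv] add [soltc] -> 9 lines: kca zzol lfr hjh bqd soltc nexl sjsqb lwk
Hunk 2: at line 3 remove [hjh,bqd,soltc] add [sjqy,lvs] -> 8 lines: kca zzol lfr sjqy lvs nexl sjsqb lwk
Hunk 3: at line 1 remove [zzol,lfr,sjqy] add [iwoo,ria] -> 7 lines: kca iwoo ria lvs nexl sjsqb lwk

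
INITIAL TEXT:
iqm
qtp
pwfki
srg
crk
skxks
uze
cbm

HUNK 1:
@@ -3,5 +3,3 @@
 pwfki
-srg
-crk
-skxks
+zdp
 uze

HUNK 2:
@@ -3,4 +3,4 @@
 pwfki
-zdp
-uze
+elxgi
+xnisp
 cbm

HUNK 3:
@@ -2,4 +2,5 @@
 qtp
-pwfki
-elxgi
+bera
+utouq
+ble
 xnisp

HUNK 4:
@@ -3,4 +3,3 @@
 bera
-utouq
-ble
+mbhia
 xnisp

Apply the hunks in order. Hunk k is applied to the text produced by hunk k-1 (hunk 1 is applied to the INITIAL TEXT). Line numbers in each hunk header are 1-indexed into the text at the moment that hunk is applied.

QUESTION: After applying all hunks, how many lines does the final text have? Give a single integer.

Answer: 6

Derivation:
Hunk 1: at line 3 remove [srg,crk,skxks] add [zdp] -> 6 lines: iqm qtp pwfki zdp uze cbm
Hunk 2: at line 3 remove [zdp,uze] add [elxgi,xnisp] -> 6 lines: iqm qtp pwfki elxgi xnisp cbm
Hunk 3: at line 2 remove [pwfki,elxgi] add [bera,utouq,ble] -> 7 lines: iqm qtp bera utouq ble xnisp cbm
Hunk 4: at line 3 remove [utouq,ble] add [mbhia] -> 6 lines: iqm qtp bera mbhia xnisp cbm
Final line count: 6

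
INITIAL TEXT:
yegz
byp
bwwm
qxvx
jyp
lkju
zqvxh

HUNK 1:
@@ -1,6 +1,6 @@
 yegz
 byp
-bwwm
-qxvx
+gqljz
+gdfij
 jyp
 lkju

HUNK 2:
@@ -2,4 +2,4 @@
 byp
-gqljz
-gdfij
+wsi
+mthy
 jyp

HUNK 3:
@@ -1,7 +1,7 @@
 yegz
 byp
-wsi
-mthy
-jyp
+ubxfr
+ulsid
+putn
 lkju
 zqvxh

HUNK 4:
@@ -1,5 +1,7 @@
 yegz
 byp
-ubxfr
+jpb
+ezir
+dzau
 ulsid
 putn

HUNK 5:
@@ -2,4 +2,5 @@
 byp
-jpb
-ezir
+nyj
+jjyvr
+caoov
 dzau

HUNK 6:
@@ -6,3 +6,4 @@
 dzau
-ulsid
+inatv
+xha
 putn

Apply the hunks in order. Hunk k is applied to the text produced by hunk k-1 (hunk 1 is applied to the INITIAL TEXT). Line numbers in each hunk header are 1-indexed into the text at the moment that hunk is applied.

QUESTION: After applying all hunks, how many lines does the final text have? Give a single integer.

Hunk 1: at line 1 remove [bwwm,qxvx] add [gqljz,gdfij] -> 7 lines: yegz byp gqljz gdfij jyp lkju zqvxh
Hunk 2: at line 2 remove [gqljz,gdfij] add [wsi,mthy] -> 7 lines: yegz byp wsi mthy jyp lkju zqvxh
Hunk 3: at line 1 remove [wsi,mthy,jyp] add [ubxfr,ulsid,putn] -> 7 lines: yegz byp ubxfr ulsid putn lkju zqvxh
Hunk 4: at line 1 remove [ubxfr] add [jpb,ezir,dzau] -> 9 lines: yegz byp jpb ezir dzau ulsid putn lkju zqvxh
Hunk 5: at line 2 remove [jpb,ezir] add [nyj,jjyvr,caoov] -> 10 lines: yegz byp nyj jjyvr caoov dzau ulsid putn lkju zqvxh
Hunk 6: at line 6 remove [ulsid] add [inatv,xha] -> 11 lines: yegz byp nyj jjyvr caoov dzau inatv xha putn lkju zqvxh
Final line count: 11

Answer: 11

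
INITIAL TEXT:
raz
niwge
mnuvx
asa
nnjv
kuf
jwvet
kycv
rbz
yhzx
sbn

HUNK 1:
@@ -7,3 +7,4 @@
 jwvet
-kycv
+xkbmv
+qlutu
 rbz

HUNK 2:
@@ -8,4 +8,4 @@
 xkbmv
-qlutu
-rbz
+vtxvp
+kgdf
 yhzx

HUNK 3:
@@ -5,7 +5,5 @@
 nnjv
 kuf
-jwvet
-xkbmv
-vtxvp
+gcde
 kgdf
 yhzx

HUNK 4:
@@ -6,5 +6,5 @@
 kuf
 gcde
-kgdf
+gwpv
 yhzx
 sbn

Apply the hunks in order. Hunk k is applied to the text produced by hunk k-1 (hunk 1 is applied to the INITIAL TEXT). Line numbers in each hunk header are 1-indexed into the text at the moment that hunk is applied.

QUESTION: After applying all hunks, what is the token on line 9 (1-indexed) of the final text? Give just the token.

Answer: yhzx

Derivation:
Hunk 1: at line 7 remove [kycv] add [xkbmv,qlutu] -> 12 lines: raz niwge mnuvx asa nnjv kuf jwvet xkbmv qlutu rbz yhzx sbn
Hunk 2: at line 8 remove [qlutu,rbz] add [vtxvp,kgdf] -> 12 lines: raz niwge mnuvx asa nnjv kuf jwvet xkbmv vtxvp kgdf yhzx sbn
Hunk 3: at line 5 remove [jwvet,xkbmv,vtxvp] add [gcde] -> 10 lines: raz niwge mnuvx asa nnjv kuf gcde kgdf yhzx sbn
Hunk 4: at line 6 remove [kgdf] add [gwpv] -> 10 lines: raz niwge mnuvx asa nnjv kuf gcde gwpv yhzx sbn
Final line 9: yhzx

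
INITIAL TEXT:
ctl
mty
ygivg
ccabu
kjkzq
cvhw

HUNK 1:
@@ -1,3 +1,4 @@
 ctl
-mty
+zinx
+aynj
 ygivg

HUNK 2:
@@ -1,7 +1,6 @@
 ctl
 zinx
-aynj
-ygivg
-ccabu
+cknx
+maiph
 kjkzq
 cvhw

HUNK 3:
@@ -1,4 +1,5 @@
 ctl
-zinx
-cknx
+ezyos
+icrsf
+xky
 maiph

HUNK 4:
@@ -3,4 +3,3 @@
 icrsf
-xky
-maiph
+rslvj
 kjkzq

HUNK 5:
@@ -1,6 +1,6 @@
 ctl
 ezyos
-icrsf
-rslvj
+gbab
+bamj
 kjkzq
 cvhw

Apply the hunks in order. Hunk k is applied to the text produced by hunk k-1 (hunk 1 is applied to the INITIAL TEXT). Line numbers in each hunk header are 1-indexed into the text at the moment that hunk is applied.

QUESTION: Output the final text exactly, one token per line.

Hunk 1: at line 1 remove [mty] add [zinx,aynj] -> 7 lines: ctl zinx aynj ygivg ccabu kjkzq cvhw
Hunk 2: at line 1 remove [aynj,ygivg,ccabu] add [cknx,maiph] -> 6 lines: ctl zinx cknx maiph kjkzq cvhw
Hunk 3: at line 1 remove [zinx,cknx] add [ezyos,icrsf,xky] -> 7 lines: ctl ezyos icrsf xky maiph kjkzq cvhw
Hunk 4: at line 3 remove [xky,maiph] add [rslvj] -> 6 lines: ctl ezyos icrsf rslvj kjkzq cvhw
Hunk 5: at line 1 remove [icrsf,rslvj] add [gbab,bamj] -> 6 lines: ctl ezyos gbab bamj kjkzq cvhw

Answer: ctl
ezyos
gbab
bamj
kjkzq
cvhw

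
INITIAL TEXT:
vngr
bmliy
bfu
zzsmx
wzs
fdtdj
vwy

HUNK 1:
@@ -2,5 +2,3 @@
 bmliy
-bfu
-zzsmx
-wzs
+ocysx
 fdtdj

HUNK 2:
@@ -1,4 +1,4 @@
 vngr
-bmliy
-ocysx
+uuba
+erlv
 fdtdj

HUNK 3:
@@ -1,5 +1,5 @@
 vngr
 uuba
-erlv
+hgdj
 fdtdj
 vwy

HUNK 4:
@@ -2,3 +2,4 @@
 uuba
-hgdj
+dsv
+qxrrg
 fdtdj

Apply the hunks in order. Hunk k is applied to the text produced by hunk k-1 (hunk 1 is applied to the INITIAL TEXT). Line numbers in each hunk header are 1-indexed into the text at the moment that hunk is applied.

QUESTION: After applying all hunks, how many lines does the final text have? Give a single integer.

Hunk 1: at line 2 remove [bfu,zzsmx,wzs] add [ocysx] -> 5 lines: vngr bmliy ocysx fdtdj vwy
Hunk 2: at line 1 remove [bmliy,ocysx] add [uuba,erlv] -> 5 lines: vngr uuba erlv fdtdj vwy
Hunk 3: at line 1 remove [erlv] add [hgdj] -> 5 lines: vngr uuba hgdj fdtdj vwy
Hunk 4: at line 2 remove [hgdj] add [dsv,qxrrg] -> 6 lines: vngr uuba dsv qxrrg fdtdj vwy
Final line count: 6

Answer: 6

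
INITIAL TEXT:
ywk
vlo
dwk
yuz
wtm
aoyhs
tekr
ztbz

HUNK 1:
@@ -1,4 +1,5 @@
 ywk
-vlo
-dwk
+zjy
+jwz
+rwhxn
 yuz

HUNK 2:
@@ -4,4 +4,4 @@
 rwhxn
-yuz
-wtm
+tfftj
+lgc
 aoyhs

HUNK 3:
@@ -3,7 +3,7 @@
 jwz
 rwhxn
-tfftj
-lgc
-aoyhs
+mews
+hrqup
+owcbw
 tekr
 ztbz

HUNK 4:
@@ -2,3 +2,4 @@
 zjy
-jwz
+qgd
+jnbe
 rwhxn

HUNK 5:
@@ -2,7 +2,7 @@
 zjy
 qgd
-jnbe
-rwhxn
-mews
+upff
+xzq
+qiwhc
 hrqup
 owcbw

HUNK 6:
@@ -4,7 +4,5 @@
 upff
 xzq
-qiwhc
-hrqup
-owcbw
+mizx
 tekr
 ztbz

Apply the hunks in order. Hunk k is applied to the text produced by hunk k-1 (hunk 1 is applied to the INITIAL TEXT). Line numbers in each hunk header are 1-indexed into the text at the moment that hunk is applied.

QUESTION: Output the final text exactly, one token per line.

Hunk 1: at line 1 remove [vlo,dwk] add [zjy,jwz,rwhxn] -> 9 lines: ywk zjy jwz rwhxn yuz wtm aoyhs tekr ztbz
Hunk 2: at line 4 remove [yuz,wtm] add [tfftj,lgc] -> 9 lines: ywk zjy jwz rwhxn tfftj lgc aoyhs tekr ztbz
Hunk 3: at line 3 remove [tfftj,lgc,aoyhs] add [mews,hrqup,owcbw] -> 9 lines: ywk zjy jwz rwhxn mews hrqup owcbw tekr ztbz
Hunk 4: at line 2 remove [jwz] add [qgd,jnbe] -> 10 lines: ywk zjy qgd jnbe rwhxn mews hrqup owcbw tekr ztbz
Hunk 5: at line 2 remove [jnbe,rwhxn,mews] add [upff,xzq,qiwhc] -> 10 lines: ywk zjy qgd upff xzq qiwhc hrqup owcbw tekr ztbz
Hunk 6: at line 4 remove [qiwhc,hrqup,owcbw] add [mizx] -> 8 lines: ywk zjy qgd upff xzq mizx tekr ztbz

Answer: ywk
zjy
qgd
upff
xzq
mizx
tekr
ztbz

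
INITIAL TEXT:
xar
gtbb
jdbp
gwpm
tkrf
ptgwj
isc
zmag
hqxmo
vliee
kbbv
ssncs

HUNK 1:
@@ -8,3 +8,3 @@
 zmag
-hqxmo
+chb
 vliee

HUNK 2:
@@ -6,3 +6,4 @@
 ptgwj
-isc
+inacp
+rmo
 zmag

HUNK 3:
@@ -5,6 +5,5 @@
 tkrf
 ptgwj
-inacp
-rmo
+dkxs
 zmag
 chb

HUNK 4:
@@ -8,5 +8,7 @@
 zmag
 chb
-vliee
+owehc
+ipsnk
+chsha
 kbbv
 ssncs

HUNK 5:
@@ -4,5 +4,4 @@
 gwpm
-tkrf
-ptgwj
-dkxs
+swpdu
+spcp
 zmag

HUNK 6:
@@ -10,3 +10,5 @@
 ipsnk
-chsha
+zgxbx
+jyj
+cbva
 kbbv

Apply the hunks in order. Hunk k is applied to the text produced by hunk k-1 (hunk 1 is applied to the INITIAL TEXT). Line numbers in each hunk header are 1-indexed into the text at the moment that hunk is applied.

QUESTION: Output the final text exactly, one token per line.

Answer: xar
gtbb
jdbp
gwpm
swpdu
spcp
zmag
chb
owehc
ipsnk
zgxbx
jyj
cbva
kbbv
ssncs

Derivation:
Hunk 1: at line 8 remove [hqxmo] add [chb] -> 12 lines: xar gtbb jdbp gwpm tkrf ptgwj isc zmag chb vliee kbbv ssncs
Hunk 2: at line 6 remove [isc] add [inacp,rmo] -> 13 lines: xar gtbb jdbp gwpm tkrf ptgwj inacp rmo zmag chb vliee kbbv ssncs
Hunk 3: at line 5 remove [inacp,rmo] add [dkxs] -> 12 lines: xar gtbb jdbp gwpm tkrf ptgwj dkxs zmag chb vliee kbbv ssncs
Hunk 4: at line 8 remove [vliee] add [owehc,ipsnk,chsha] -> 14 lines: xar gtbb jdbp gwpm tkrf ptgwj dkxs zmag chb owehc ipsnk chsha kbbv ssncs
Hunk 5: at line 4 remove [tkrf,ptgwj,dkxs] add [swpdu,spcp] -> 13 lines: xar gtbb jdbp gwpm swpdu spcp zmag chb owehc ipsnk chsha kbbv ssncs
Hunk 6: at line 10 remove [chsha] add [zgxbx,jyj,cbva] -> 15 lines: xar gtbb jdbp gwpm swpdu spcp zmag chb owehc ipsnk zgxbx jyj cbva kbbv ssncs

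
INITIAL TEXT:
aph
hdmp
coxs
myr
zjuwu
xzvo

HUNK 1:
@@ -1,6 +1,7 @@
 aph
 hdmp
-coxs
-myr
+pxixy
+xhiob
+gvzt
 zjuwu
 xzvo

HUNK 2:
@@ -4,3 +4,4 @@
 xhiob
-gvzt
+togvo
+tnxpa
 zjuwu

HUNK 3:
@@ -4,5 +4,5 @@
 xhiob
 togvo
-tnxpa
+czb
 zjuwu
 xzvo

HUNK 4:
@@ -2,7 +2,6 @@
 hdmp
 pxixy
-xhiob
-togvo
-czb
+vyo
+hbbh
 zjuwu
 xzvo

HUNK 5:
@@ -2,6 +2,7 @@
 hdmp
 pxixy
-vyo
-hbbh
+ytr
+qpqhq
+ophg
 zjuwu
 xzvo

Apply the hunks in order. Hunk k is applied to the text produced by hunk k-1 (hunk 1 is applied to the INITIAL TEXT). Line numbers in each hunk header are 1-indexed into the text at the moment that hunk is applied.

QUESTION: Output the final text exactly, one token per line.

Answer: aph
hdmp
pxixy
ytr
qpqhq
ophg
zjuwu
xzvo

Derivation:
Hunk 1: at line 1 remove [coxs,myr] add [pxixy,xhiob,gvzt] -> 7 lines: aph hdmp pxixy xhiob gvzt zjuwu xzvo
Hunk 2: at line 4 remove [gvzt] add [togvo,tnxpa] -> 8 lines: aph hdmp pxixy xhiob togvo tnxpa zjuwu xzvo
Hunk 3: at line 4 remove [tnxpa] add [czb] -> 8 lines: aph hdmp pxixy xhiob togvo czb zjuwu xzvo
Hunk 4: at line 2 remove [xhiob,togvo,czb] add [vyo,hbbh] -> 7 lines: aph hdmp pxixy vyo hbbh zjuwu xzvo
Hunk 5: at line 2 remove [vyo,hbbh] add [ytr,qpqhq,ophg] -> 8 lines: aph hdmp pxixy ytr qpqhq ophg zjuwu xzvo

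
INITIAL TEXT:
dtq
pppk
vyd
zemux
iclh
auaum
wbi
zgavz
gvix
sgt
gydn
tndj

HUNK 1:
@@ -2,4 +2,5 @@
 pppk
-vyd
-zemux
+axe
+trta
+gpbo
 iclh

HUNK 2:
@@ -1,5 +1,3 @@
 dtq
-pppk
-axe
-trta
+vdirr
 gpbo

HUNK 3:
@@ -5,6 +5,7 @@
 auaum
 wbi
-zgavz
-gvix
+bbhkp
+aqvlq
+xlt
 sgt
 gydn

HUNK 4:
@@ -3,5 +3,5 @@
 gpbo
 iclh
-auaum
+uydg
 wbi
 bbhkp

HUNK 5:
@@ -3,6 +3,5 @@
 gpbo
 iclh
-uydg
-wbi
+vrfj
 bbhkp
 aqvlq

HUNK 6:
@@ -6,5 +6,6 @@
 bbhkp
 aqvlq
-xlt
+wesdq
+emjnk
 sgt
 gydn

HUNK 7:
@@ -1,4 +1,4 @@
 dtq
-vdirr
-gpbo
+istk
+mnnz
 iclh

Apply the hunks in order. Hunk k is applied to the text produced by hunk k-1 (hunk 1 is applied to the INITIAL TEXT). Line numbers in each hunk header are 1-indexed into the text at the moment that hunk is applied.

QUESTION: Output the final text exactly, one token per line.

Answer: dtq
istk
mnnz
iclh
vrfj
bbhkp
aqvlq
wesdq
emjnk
sgt
gydn
tndj

Derivation:
Hunk 1: at line 2 remove [vyd,zemux] add [axe,trta,gpbo] -> 13 lines: dtq pppk axe trta gpbo iclh auaum wbi zgavz gvix sgt gydn tndj
Hunk 2: at line 1 remove [pppk,axe,trta] add [vdirr] -> 11 lines: dtq vdirr gpbo iclh auaum wbi zgavz gvix sgt gydn tndj
Hunk 3: at line 5 remove [zgavz,gvix] add [bbhkp,aqvlq,xlt] -> 12 lines: dtq vdirr gpbo iclh auaum wbi bbhkp aqvlq xlt sgt gydn tndj
Hunk 4: at line 3 remove [auaum] add [uydg] -> 12 lines: dtq vdirr gpbo iclh uydg wbi bbhkp aqvlq xlt sgt gydn tndj
Hunk 5: at line 3 remove [uydg,wbi] add [vrfj] -> 11 lines: dtq vdirr gpbo iclh vrfj bbhkp aqvlq xlt sgt gydn tndj
Hunk 6: at line 6 remove [xlt] add [wesdq,emjnk] -> 12 lines: dtq vdirr gpbo iclh vrfj bbhkp aqvlq wesdq emjnk sgt gydn tndj
Hunk 7: at line 1 remove [vdirr,gpbo] add [istk,mnnz] -> 12 lines: dtq istk mnnz iclh vrfj bbhkp aqvlq wesdq emjnk sgt gydn tndj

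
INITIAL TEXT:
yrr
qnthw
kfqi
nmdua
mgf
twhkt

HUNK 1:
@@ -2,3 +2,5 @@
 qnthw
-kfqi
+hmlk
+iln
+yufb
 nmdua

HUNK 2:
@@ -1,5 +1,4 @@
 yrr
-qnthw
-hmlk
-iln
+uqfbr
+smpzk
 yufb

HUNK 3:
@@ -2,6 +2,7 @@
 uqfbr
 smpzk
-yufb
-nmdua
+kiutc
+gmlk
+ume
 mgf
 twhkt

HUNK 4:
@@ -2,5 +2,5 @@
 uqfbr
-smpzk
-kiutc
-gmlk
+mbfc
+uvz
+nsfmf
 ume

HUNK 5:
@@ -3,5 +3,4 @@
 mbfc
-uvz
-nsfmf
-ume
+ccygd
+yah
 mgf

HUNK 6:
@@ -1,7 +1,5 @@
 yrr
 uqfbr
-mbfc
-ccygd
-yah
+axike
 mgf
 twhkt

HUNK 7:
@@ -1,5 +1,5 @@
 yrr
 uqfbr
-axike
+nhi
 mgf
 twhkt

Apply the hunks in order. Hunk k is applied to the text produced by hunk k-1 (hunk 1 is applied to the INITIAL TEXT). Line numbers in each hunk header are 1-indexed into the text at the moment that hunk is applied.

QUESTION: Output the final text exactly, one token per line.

Answer: yrr
uqfbr
nhi
mgf
twhkt

Derivation:
Hunk 1: at line 2 remove [kfqi] add [hmlk,iln,yufb] -> 8 lines: yrr qnthw hmlk iln yufb nmdua mgf twhkt
Hunk 2: at line 1 remove [qnthw,hmlk,iln] add [uqfbr,smpzk] -> 7 lines: yrr uqfbr smpzk yufb nmdua mgf twhkt
Hunk 3: at line 2 remove [yufb,nmdua] add [kiutc,gmlk,ume] -> 8 lines: yrr uqfbr smpzk kiutc gmlk ume mgf twhkt
Hunk 4: at line 2 remove [smpzk,kiutc,gmlk] add [mbfc,uvz,nsfmf] -> 8 lines: yrr uqfbr mbfc uvz nsfmf ume mgf twhkt
Hunk 5: at line 3 remove [uvz,nsfmf,ume] add [ccygd,yah] -> 7 lines: yrr uqfbr mbfc ccygd yah mgf twhkt
Hunk 6: at line 1 remove [mbfc,ccygd,yah] add [axike] -> 5 lines: yrr uqfbr axike mgf twhkt
Hunk 7: at line 1 remove [axike] add [nhi] -> 5 lines: yrr uqfbr nhi mgf twhkt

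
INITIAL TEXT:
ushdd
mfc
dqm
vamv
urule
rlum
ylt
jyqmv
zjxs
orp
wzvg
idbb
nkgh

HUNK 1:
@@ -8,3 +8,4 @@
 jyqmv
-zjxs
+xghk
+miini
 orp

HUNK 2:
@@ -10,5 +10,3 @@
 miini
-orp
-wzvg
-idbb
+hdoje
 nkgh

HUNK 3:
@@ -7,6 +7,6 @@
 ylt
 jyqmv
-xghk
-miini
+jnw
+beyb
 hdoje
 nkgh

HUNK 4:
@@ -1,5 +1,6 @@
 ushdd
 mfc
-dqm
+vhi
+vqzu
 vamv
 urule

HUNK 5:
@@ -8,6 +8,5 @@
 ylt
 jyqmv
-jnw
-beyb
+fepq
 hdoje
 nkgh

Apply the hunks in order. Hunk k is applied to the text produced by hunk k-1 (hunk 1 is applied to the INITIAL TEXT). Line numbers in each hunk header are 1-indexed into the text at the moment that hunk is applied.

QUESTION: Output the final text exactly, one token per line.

Answer: ushdd
mfc
vhi
vqzu
vamv
urule
rlum
ylt
jyqmv
fepq
hdoje
nkgh

Derivation:
Hunk 1: at line 8 remove [zjxs] add [xghk,miini] -> 14 lines: ushdd mfc dqm vamv urule rlum ylt jyqmv xghk miini orp wzvg idbb nkgh
Hunk 2: at line 10 remove [orp,wzvg,idbb] add [hdoje] -> 12 lines: ushdd mfc dqm vamv urule rlum ylt jyqmv xghk miini hdoje nkgh
Hunk 3: at line 7 remove [xghk,miini] add [jnw,beyb] -> 12 lines: ushdd mfc dqm vamv urule rlum ylt jyqmv jnw beyb hdoje nkgh
Hunk 4: at line 1 remove [dqm] add [vhi,vqzu] -> 13 lines: ushdd mfc vhi vqzu vamv urule rlum ylt jyqmv jnw beyb hdoje nkgh
Hunk 5: at line 8 remove [jnw,beyb] add [fepq] -> 12 lines: ushdd mfc vhi vqzu vamv urule rlum ylt jyqmv fepq hdoje nkgh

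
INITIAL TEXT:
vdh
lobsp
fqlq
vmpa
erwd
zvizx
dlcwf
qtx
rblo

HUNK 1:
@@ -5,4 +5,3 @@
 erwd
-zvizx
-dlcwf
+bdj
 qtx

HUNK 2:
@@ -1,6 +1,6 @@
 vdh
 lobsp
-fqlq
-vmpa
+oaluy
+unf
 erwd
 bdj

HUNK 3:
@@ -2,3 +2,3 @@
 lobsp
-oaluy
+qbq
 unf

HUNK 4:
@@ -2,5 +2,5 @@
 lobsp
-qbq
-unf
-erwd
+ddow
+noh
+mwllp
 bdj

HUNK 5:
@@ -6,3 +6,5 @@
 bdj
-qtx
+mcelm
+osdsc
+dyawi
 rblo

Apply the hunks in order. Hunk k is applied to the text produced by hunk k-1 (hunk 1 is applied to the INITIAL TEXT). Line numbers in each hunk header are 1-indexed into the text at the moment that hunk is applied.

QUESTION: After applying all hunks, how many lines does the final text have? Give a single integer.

Hunk 1: at line 5 remove [zvizx,dlcwf] add [bdj] -> 8 lines: vdh lobsp fqlq vmpa erwd bdj qtx rblo
Hunk 2: at line 1 remove [fqlq,vmpa] add [oaluy,unf] -> 8 lines: vdh lobsp oaluy unf erwd bdj qtx rblo
Hunk 3: at line 2 remove [oaluy] add [qbq] -> 8 lines: vdh lobsp qbq unf erwd bdj qtx rblo
Hunk 4: at line 2 remove [qbq,unf,erwd] add [ddow,noh,mwllp] -> 8 lines: vdh lobsp ddow noh mwllp bdj qtx rblo
Hunk 5: at line 6 remove [qtx] add [mcelm,osdsc,dyawi] -> 10 lines: vdh lobsp ddow noh mwllp bdj mcelm osdsc dyawi rblo
Final line count: 10

Answer: 10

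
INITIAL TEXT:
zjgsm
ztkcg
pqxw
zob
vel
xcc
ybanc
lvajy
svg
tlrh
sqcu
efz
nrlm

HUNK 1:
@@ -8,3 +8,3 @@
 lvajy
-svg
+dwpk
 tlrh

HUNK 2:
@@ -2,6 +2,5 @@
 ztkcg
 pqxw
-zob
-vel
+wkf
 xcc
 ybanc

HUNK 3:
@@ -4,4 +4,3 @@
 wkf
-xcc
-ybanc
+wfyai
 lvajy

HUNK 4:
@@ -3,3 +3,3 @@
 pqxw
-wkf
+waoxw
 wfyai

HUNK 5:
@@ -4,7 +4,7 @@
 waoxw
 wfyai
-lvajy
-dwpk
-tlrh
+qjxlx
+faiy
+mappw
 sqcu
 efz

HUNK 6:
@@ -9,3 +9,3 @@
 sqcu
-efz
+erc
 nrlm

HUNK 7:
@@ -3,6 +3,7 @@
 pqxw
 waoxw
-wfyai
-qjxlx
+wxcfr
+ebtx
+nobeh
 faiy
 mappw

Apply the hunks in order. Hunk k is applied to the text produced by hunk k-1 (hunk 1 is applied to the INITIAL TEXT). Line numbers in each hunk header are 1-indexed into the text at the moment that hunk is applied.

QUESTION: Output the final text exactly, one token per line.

Hunk 1: at line 8 remove [svg] add [dwpk] -> 13 lines: zjgsm ztkcg pqxw zob vel xcc ybanc lvajy dwpk tlrh sqcu efz nrlm
Hunk 2: at line 2 remove [zob,vel] add [wkf] -> 12 lines: zjgsm ztkcg pqxw wkf xcc ybanc lvajy dwpk tlrh sqcu efz nrlm
Hunk 3: at line 4 remove [xcc,ybanc] add [wfyai] -> 11 lines: zjgsm ztkcg pqxw wkf wfyai lvajy dwpk tlrh sqcu efz nrlm
Hunk 4: at line 3 remove [wkf] add [waoxw] -> 11 lines: zjgsm ztkcg pqxw waoxw wfyai lvajy dwpk tlrh sqcu efz nrlm
Hunk 5: at line 4 remove [lvajy,dwpk,tlrh] add [qjxlx,faiy,mappw] -> 11 lines: zjgsm ztkcg pqxw waoxw wfyai qjxlx faiy mappw sqcu efz nrlm
Hunk 6: at line 9 remove [efz] add [erc] -> 11 lines: zjgsm ztkcg pqxw waoxw wfyai qjxlx faiy mappw sqcu erc nrlm
Hunk 7: at line 3 remove [wfyai,qjxlx] add [wxcfr,ebtx,nobeh] -> 12 lines: zjgsm ztkcg pqxw waoxw wxcfr ebtx nobeh faiy mappw sqcu erc nrlm

Answer: zjgsm
ztkcg
pqxw
waoxw
wxcfr
ebtx
nobeh
faiy
mappw
sqcu
erc
nrlm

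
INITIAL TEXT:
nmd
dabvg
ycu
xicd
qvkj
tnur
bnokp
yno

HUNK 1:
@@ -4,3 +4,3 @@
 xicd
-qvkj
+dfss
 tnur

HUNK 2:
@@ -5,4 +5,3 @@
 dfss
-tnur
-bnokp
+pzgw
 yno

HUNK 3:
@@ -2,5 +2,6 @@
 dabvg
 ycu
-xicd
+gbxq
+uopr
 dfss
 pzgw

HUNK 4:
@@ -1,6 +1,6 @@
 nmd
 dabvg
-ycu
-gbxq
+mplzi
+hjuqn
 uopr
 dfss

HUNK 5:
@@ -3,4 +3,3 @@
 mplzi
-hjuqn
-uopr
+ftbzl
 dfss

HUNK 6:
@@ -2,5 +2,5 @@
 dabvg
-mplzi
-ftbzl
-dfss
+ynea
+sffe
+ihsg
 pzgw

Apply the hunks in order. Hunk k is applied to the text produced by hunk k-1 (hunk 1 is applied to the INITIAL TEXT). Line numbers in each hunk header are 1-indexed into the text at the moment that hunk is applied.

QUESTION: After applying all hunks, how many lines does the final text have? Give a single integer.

Answer: 7

Derivation:
Hunk 1: at line 4 remove [qvkj] add [dfss] -> 8 lines: nmd dabvg ycu xicd dfss tnur bnokp yno
Hunk 2: at line 5 remove [tnur,bnokp] add [pzgw] -> 7 lines: nmd dabvg ycu xicd dfss pzgw yno
Hunk 3: at line 2 remove [xicd] add [gbxq,uopr] -> 8 lines: nmd dabvg ycu gbxq uopr dfss pzgw yno
Hunk 4: at line 1 remove [ycu,gbxq] add [mplzi,hjuqn] -> 8 lines: nmd dabvg mplzi hjuqn uopr dfss pzgw yno
Hunk 5: at line 3 remove [hjuqn,uopr] add [ftbzl] -> 7 lines: nmd dabvg mplzi ftbzl dfss pzgw yno
Hunk 6: at line 2 remove [mplzi,ftbzl,dfss] add [ynea,sffe,ihsg] -> 7 lines: nmd dabvg ynea sffe ihsg pzgw yno
Final line count: 7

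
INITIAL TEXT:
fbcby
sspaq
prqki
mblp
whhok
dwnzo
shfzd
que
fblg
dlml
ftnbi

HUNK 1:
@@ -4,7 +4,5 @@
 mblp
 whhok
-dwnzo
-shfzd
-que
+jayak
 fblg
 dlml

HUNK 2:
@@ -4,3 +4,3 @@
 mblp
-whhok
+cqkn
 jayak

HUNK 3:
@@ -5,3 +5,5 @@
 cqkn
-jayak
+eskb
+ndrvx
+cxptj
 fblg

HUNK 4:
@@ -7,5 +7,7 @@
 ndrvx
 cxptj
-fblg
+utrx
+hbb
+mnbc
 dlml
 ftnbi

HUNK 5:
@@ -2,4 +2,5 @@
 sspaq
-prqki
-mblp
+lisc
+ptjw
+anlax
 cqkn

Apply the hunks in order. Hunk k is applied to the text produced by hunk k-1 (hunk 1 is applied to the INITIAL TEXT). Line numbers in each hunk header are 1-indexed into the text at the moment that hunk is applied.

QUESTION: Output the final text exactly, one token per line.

Answer: fbcby
sspaq
lisc
ptjw
anlax
cqkn
eskb
ndrvx
cxptj
utrx
hbb
mnbc
dlml
ftnbi

Derivation:
Hunk 1: at line 4 remove [dwnzo,shfzd,que] add [jayak] -> 9 lines: fbcby sspaq prqki mblp whhok jayak fblg dlml ftnbi
Hunk 2: at line 4 remove [whhok] add [cqkn] -> 9 lines: fbcby sspaq prqki mblp cqkn jayak fblg dlml ftnbi
Hunk 3: at line 5 remove [jayak] add [eskb,ndrvx,cxptj] -> 11 lines: fbcby sspaq prqki mblp cqkn eskb ndrvx cxptj fblg dlml ftnbi
Hunk 4: at line 7 remove [fblg] add [utrx,hbb,mnbc] -> 13 lines: fbcby sspaq prqki mblp cqkn eskb ndrvx cxptj utrx hbb mnbc dlml ftnbi
Hunk 5: at line 2 remove [prqki,mblp] add [lisc,ptjw,anlax] -> 14 lines: fbcby sspaq lisc ptjw anlax cqkn eskb ndrvx cxptj utrx hbb mnbc dlml ftnbi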